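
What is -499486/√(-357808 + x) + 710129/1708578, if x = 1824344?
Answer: 710129/1708578 - 249743*√366634/366634 ≈ -412.04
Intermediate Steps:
-499486/√(-357808 + x) + 710129/1708578 = -499486/√(-357808 + 1824344) + 710129/1708578 = -499486*√366634/733268 + 710129*(1/1708578) = -499486*√366634/733268 + 710129/1708578 = -249743*√366634/366634 + 710129/1708578 = 710129/1708578 - 249743*√366634/366634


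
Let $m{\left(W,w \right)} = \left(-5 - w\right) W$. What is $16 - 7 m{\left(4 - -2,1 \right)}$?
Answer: $268$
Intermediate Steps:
$m{\left(W,w \right)} = W \left(-5 - w\right)$
$16 - 7 m{\left(4 - -2,1 \right)} = 16 - 7 \left(- \left(4 - -2\right) \left(5 + 1\right)\right) = 16 - 7 \left(\left(-1\right) \left(4 + 2\right) 6\right) = 16 - 7 \left(\left(-1\right) 6 \cdot 6\right) = 16 - -252 = 16 + 252 = 268$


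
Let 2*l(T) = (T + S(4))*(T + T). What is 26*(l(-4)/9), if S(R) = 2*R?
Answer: -416/9 ≈ -46.222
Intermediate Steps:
l(T) = T*(8 + T) (l(T) = ((T + 2*4)*(T + T))/2 = ((T + 8)*(2*T))/2 = ((8 + T)*(2*T))/2 = (2*T*(8 + T))/2 = T*(8 + T))
26*(l(-4)/9) = 26*(-4*(8 - 4)/9) = 26*(-4*4*(⅑)) = 26*(-16*⅑) = 26*(-16/9) = -416/9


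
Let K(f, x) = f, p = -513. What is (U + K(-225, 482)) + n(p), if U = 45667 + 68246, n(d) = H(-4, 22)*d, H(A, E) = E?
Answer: 102402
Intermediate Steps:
n(d) = 22*d
U = 113913
(U + K(-225, 482)) + n(p) = (113913 - 225) + 22*(-513) = 113688 - 11286 = 102402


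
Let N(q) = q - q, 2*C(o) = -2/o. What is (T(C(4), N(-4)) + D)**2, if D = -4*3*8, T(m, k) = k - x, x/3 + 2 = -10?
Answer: 3600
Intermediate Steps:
x = -36 (x = -6 + 3*(-10) = -6 - 30 = -36)
C(o) = -1/o (C(o) = (-2/o)/2 = -1/o)
N(q) = 0
T(m, k) = 36 + k (T(m, k) = k - 1*(-36) = k + 36 = 36 + k)
D = -96 (D = -12*8 = -96)
(T(C(4), N(-4)) + D)**2 = ((36 + 0) - 96)**2 = (36 - 96)**2 = (-60)**2 = 3600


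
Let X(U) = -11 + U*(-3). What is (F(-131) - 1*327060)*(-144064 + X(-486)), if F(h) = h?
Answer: 46662998847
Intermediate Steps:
X(U) = -11 - 3*U
(F(-131) - 1*327060)*(-144064 + X(-486)) = (-131 - 1*327060)*(-144064 + (-11 - 3*(-486))) = (-131 - 327060)*(-144064 + (-11 + 1458)) = -327191*(-144064 + 1447) = -327191*(-142617) = 46662998847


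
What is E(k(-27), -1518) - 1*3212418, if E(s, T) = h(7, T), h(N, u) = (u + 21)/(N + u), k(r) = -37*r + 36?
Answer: -4853962101/1511 ≈ -3.2124e+6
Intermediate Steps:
k(r) = 36 - 37*r
h(N, u) = (21 + u)/(N + u)
E(s, T) = (21 + T)/(7 + T)
E(k(-27), -1518) - 1*3212418 = (21 - 1518)/(7 - 1518) - 1*3212418 = -1497/(-1511) - 3212418 = -1/1511*(-1497) - 3212418 = 1497/1511 - 3212418 = -4853962101/1511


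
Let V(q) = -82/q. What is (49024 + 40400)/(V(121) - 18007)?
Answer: -10820304/2178929 ≈ -4.9659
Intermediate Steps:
(49024 + 40400)/(V(121) - 18007) = (49024 + 40400)/(-82/121 - 18007) = 89424/(-82*1/121 - 18007) = 89424/(-82/121 - 18007) = 89424/(-2178929/121) = 89424*(-121/2178929) = -10820304/2178929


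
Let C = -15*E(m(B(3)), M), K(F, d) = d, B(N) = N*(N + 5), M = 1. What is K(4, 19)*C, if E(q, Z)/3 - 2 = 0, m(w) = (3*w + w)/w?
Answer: -1710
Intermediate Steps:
B(N) = N*(5 + N)
m(w) = 4 (m(w) = (4*w)/w = 4)
E(q, Z) = 6 (E(q, Z) = 6 + 3*0 = 6 + 0 = 6)
C = -90 (C = -15*6 = -90)
K(4, 19)*C = 19*(-90) = -1710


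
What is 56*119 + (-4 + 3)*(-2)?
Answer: 6666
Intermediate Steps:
56*119 + (-4 + 3)*(-2) = 6664 - 1*(-2) = 6664 + 2 = 6666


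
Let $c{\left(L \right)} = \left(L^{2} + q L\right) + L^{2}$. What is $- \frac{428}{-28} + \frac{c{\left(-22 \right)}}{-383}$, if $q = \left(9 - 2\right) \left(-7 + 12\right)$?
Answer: $\frac{39595}{2681} \approx 14.769$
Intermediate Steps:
$q = 35$ ($q = 7 \cdot 5 = 35$)
$c{\left(L \right)} = 2 L^{2} + 35 L$ ($c{\left(L \right)} = \left(L^{2} + 35 L\right) + L^{2} = 2 L^{2} + 35 L$)
$- \frac{428}{-28} + \frac{c{\left(-22 \right)}}{-383} = - \frac{428}{-28} + \frac{\left(-22\right) \left(35 + 2 \left(-22\right)\right)}{-383} = \left(-428\right) \left(- \frac{1}{28}\right) + - 22 \left(35 - 44\right) \left(- \frac{1}{383}\right) = \frac{107}{7} + \left(-22\right) \left(-9\right) \left(- \frac{1}{383}\right) = \frac{107}{7} + 198 \left(- \frac{1}{383}\right) = \frac{107}{7} - \frac{198}{383} = \frac{39595}{2681}$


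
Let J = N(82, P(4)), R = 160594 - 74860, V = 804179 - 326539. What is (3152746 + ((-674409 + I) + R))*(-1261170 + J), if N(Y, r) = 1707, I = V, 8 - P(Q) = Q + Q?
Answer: -3830922461193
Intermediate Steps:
V = 477640
P(Q) = 8 - 2*Q (P(Q) = 8 - (Q + Q) = 8 - 2*Q)
I = 477640
R = 85734
J = 1707
(3152746 + ((-674409 + I) + R))*(-1261170 + J) = (3152746 + ((-674409 + 477640) + 85734))*(-1261170 + 1707) = (3152746 + (-196769 + 85734))*(-1259463) = (3152746 - 111035)*(-1259463) = 3041711*(-1259463) = -3830922461193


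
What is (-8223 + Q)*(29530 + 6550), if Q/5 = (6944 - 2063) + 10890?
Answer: 2548402560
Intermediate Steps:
Q = 78855 (Q = 5*((6944 - 2063) + 10890) = 5*(4881 + 10890) = 5*15771 = 78855)
(-8223 + Q)*(29530 + 6550) = (-8223 + 78855)*(29530 + 6550) = 70632*36080 = 2548402560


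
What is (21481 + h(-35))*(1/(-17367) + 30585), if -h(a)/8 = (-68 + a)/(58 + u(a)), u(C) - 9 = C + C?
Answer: 33792484762586/52101 ≈ 6.4860e+8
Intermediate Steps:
u(C) = 9 + 2*C (u(C) = 9 + (C + C) = 9 + 2*C)
h(a) = -8*(-68 + a)/(67 + 2*a) (h(a) = -8*(-68 + a)/(58 + (9 + 2*a)) = -8*(-68 + a)/(67 + 2*a))
(21481 + h(-35))*(1/(-17367) + 30585) = (21481 + 8*(68 - 1*(-35))/(67 + 2*(-35)))*(1/(-17367) + 30585) = (21481 + 8*(68 + 35)/(67 - 70))*(-1/17367 + 30585) = (21481 + 8*103/(-3))*(531169694/17367) = (21481 + 8*(-⅓)*103)*(531169694/17367) = (21481 - 824/3)*(531169694/17367) = (63619/3)*(531169694/17367) = 33792484762586/52101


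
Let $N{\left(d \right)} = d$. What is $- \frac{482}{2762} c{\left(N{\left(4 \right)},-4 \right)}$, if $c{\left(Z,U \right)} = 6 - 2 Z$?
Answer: $\frac{482}{1381} \approx 0.34902$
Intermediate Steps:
$- \frac{482}{2762} c{\left(N{\left(4 \right)},-4 \right)} = - \frac{482}{2762} \left(6 - 8\right) = \left(-482\right) \frac{1}{2762} \left(6 - 8\right) = \left(- \frac{241}{1381}\right) \left(-2\right) = \frac{482}{1381}$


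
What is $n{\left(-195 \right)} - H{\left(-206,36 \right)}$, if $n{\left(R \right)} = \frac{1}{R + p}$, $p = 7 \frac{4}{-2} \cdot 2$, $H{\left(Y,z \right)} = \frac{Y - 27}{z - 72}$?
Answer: $- \frac{51995}{8028} \approx -6.4767$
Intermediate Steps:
$H{\left(Y,z \right)} = \frac{-27 + Y}{-72 + z}$
$p = -28$ ($p = 7 \cdot 4 \left(- \frac{1}{2}\right) 2 = 7 \left(-2\right) 2 = \left(-14\right) 2 = -28$)
$n{\left(R \right)} = \frac{1}{-28 + R}$ ($n{\left(R \right)} = \frac{1}{R - 28} = \frac{1}{-28 + R}$)
$n{\left(-195 \right)} - H{\left(-206,36 \right)} = \frac{1}{-28 - 195} - \frac{-27 - 206}{-72 + 36} = \frac{1}{-223} - \frac{1}{-36} \left(-233\right) = - \frac{1}{223} - \left(- \frac{1}{36}\right) \left(-233\right) = - \frac{1}{223} - \frac{233}{36} = - \frac{51995}{8028}$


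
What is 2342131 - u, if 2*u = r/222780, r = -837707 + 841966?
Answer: 1043559884101/445560 ≈ 2.3421e+6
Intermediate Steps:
r = 4259
u = 4259/445560 (u = (4259/222780)/2 = (4259*(1/222780))/2 = (1/2)*(4259/222780) = 4259/445560 ≈ 0.0095588)
2342131 - u = 2342131 - 1*4259/445560 = 2342131 - 4259/445560 = 1043559884101/445560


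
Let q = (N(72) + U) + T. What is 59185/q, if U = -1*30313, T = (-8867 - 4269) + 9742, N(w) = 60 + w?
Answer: -11837/6715 ≈ -1.7628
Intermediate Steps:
T = -3394 (T = -13136 + 9742 = -3394)
U = -30313
q = -33575 (q = ((60 + 72) - 30313) - 3394 = (132 - 30313) - 3394 = -30181 - 3394 = -33575)
59185/q = 59185/(-33575) = 59185*(-1/33575) = -11837/6715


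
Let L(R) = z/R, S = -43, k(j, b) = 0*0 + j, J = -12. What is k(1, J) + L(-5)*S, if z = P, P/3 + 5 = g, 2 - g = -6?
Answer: 392/5 ≈ 78.400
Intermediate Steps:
g = 8 (g = 2 - 1*(-6) = 2 + 6 = 8)
k(j, b) = j (k(j, b) = 0 + j = j)
P = 9 (P = -15 + 3*8 = -15 + 24 = 9)
z = 9
L(R) = 9/R
k(1, J) + L(-5)*S = 1 + (9/(-5))*(-43) = 1 + (9*(-1/5))*(-43) = 1 - 9/5*(-43) = 1 + 387/5 = 392/5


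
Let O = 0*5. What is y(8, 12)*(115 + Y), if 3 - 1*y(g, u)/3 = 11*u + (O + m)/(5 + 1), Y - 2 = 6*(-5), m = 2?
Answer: -33756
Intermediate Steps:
O = 0
Y = -28 (Y = 2 + 6*(-5) = 2 - 30 = -28)
y(g, u) = 8 - 33*u (y(g, u) = 9 - 3*(11*u + (0 + 2)/(5 + 1)) = 9 - 3*(11*u + 2/6) = 9 - 3*(11*u + 2*(⅙)) = 9 - 3*(11*u + ⅓) = 9 - 3*(⅓ + 11*u) = 9 + (-1 - 33*u) = 8 - 33*u)
y(8, 12)*(115 + Y) = (8 - 33*12)*(115 - 28) = (8 - 396)*87 = -388*87 = -33756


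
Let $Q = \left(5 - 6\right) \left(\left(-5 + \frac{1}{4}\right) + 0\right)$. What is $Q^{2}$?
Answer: $\frac{361}{16} \approx 22.563$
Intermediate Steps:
$Q = \frac{19}{4}$ ($Q = - (\left(-5 + \frac{1}{4}\right) + 0) = - (- \frac{19}{4} + 0) = \left(-1\right) \left(- \frac{19}{4}\right) = \frac{19}{4} \approx 4.75$)
$Q^{2} = \left(\frac{19}{4}\right)^{2} = \frac{361}{16}$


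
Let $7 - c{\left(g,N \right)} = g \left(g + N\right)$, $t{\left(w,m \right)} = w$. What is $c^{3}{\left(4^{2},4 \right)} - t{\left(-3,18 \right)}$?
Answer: $-30664294$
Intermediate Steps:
$c{\left(g,N \right)} = 7 - g \left(N + g\right)$ ($c{\left(g,N \right)} = 7 - g \left(g + N\right) = 7 - g \left(N + g\right)$)
$c^{3}{\left(4^{2},4 \right)} - t{\left(-3,18 \right)} = \left(7 - \left(4^{2}\right)^{2} - 4 \cdot 4^{2}\right)^{3} - -3 = \left(7 - 16^{2} - 4 \cdot 16\right)^{3} + 3 = \left(7 - 256 - 64\right)^{3} + 3 = \left(-313\right)^{3} + 3 = -30664297 + 3 = -30664294$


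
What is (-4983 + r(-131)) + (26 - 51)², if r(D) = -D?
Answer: -4227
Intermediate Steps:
(-4983 + r(-131)) + (26 - 51)² = (-4983 - 1*(-131)) + (26 - 51)² = (-4983 + 131) + (-25)² = -4852 + 625 = -4227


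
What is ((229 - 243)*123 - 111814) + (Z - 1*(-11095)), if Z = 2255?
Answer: -100186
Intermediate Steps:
((229 - 243)*123 - 111814) + (Z - 1*(-11095)) = ((229 - 243)*123 - 111814) + (2255 - 1*(-11095)) = (-14*123 - 111814) + (2255 + 11095) = (-1722 - 111814) + 13350 = -113536 + 13350 = -100186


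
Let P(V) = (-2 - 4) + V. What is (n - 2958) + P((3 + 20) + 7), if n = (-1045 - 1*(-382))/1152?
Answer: -1126877/384 ≈ -2934.6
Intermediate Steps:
P(V) = -6 + V
n = -221/384 (n = (-1045 + 382)*(1/1152) = -663*1/1152 = -221/384 ≈ -0.57552)
(n - 2958) + P((3 + 20) + 7) = (-221/384 - 2958) + (-6 + ((3 + 20) + 7)) = -1136093/384 + (-6 + (23 + 7)) = -1136093/384 + (-6 + 30) = -1136093/384 + 24 = -1126877/384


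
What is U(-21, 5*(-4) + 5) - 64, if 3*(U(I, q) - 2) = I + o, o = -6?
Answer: -71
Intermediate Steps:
U(I, q) = I/3 (U(I, q) = 2 + (I - 6)/3 = 2 + (-6 + I)/3 = 2 + (-2 + I/3) = I/3)
U(-21, 5*(-4) + 5) - 64 = (⅓)*(-21) - 64 = -7 - 64 = -71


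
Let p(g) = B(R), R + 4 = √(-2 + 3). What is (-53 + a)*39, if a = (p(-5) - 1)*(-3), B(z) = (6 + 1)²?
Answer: -7683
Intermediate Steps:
R = -3 (R = -4 + √(-2 + 3) = -4 + √1 = -4 + 1 = -3)
B(z) = 49 (B(z) = 7² = 49)
p(g) = 49
a = -144 (a = (49 - 1)*(-3) = 48*(-3) = -144)
(-53 + a)*39 = (-53 - 144)*39 = -197*39 = -7683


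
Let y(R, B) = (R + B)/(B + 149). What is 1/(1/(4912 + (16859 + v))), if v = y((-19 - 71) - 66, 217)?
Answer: 130627/6 ≈ 21771.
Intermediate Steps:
y(R, B) = (B + R)/(149 + B)
v = ⅙ (v = (217 + ((-19 - 71) - 66))/(149 + 217) = (217 + (-90 - 66))/366 = (217 - 156)/366 = (1/366)*61 = ⅙ ≈ 0.16667)
1/(1/(4912 + (16859 + v))) = 1/(1/(4912 + (16859 + ⅙))) = 1/(1/(4912 + 101155/6)) = 1/(1/(130627/6)) = 1/(6/130627) = 130627/6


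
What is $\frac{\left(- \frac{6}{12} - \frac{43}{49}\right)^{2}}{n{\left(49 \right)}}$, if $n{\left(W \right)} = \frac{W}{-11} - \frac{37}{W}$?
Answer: $- \frac{7425}{20384} \approx -0.36426$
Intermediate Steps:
$n{\left(W \right)} = - \frac{37}{W} - \frac{W}{11}$ ($n{\left(W \right)} = W \left(- \frac{1}{11}\right) - \frac{37}{W} = - \frac{W}{11} - \frac{37}{W} = - \frac{37}{W} - \frac{W}{11}$)
$\frac{\left(- \frac{6}{12} - \frac{43}{49}\right)^{2}}{n{\left(49 \right)}} = \frac{\left(- \frac{6}{12} - \frac{43}{49}\right)^{2}}{- \frac{37}{49} - \frac{49}{11}} = \frac{\left(\left(-6\right) \frac{1}{12} - \frac{43}{49}\right)^{2}}{\left(-37\right) \frac{1}{49} - \frac{49}{11}} = \frac{\left(- \frac{1}{2} - \frac{43}{49}\right)^{2}}{- \frac{37}{49} - \frac{49}{11}} = \frac{\left(- \frac{135}{98}\right)^{2}}{- \frac{2808}{539}} = \frac{18225}{9604} \left(- \frac{539}{2808}\right) = - \frac{7425}{20384}$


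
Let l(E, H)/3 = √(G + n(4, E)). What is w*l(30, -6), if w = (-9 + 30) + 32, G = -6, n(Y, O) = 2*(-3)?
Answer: 318*I*√3 ≈ 550.79*I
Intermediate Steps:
n(Y, O) = -6
l(E, H) = 6*I*√3 (l(E, H) = 3*√(-6 - 6) = 3*√(-12) = 3*(2*I*√3) = 6*I*√3)
w = 53 (w = 21 + 32 = 53)
w*l(30, -6) = 53*(6*I*√3) = 318*I*√3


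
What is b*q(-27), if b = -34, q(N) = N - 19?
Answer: 1564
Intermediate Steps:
q(N) = -19 + N
b*q(-27) = -34*(-19 - 27) = -34*(-46) = 1564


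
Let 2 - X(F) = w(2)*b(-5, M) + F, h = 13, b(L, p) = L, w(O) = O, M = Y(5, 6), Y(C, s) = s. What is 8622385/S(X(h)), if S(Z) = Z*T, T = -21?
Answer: 8622385/21 ≈ 4.1059e+5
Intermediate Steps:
M = 6
X(F) = 12 - F (X(F) = 2 - (2*(-5) + F) = 2 - (-10 + F) = 2 + (10 - F) = 12 - F)
S(Z) = -21*Z (S(Z) = Z*(-21) = -21*Z)
8622385/S(X(h)) = 8622385/((-21*(12 - 1*13))) = 8622385/((-21*(12 - 13))) = 8622385/((-21*(-1))) = 8622385/21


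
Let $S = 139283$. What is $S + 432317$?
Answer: $571600$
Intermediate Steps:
$S + 432317 = 139283 + 432317 = 571600$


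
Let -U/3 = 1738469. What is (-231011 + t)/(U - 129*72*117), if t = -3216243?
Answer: 3447254/6302103 ≈ 0.54700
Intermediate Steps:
U = -5215407 (U = -3*1738469 = -5215407)
(-231011 + t)/(U - 129*72*117) = (-231011 - 3216243)/(-5215407 - 129*72*117) = -3447254/(-5215407 - 9288*117) = -3447254/(-5215407 - 1086696) = -3447254/(-6302103) = -3447254*(-1/6302103) = 3447254/6302103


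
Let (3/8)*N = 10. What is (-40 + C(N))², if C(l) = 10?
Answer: 900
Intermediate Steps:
N = 80/3 (N = (8/3)*10 = 80/3 ≈ 26.667)
(-40 + C(N))² = (-40 + 10)² = (-30)² = 900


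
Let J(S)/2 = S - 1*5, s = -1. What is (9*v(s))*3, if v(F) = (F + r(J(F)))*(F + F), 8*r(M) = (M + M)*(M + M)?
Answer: -3834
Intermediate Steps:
J(S) = -10 + 2*S (J(S) = 2*(S - 1*5) = 2*(S - 5) = 2*(-5 + S) = -10 + 2*S)
r(M) = M²/2 (r(M) = ((M + M)*(M + M))/8 = ((2*M)*(2*M))/8 = (4*M²)/8 = M²/2)
v(F) = 2*F*(F + (-10 + 2*F)²/2) (v(F) = (F + (-10 + 2*F)²/2)*(F + F) = (F + (-10 + 2*F)²/2)*(2*F) = 2*F*(F + (-10 + 2*F)²/2))
(9*v(s))*3 = (9*(2*(-1)*(-1 + 2*(-5 - 1)²)))*3 = (9*(2*(-1)*(-1 + 2*(-6)²)))*3 = (9*(2*(-1)*(-1 + 2*36)))*3 = (9*(2*(-1)*(-1 + 72)))*3 = (9*(2*(-1)*71))*3 = (9*(-142))*3 = -1278*3 = -3834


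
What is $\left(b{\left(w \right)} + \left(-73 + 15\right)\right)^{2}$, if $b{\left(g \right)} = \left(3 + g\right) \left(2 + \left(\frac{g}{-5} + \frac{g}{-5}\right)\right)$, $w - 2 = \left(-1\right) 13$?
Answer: $\frac{298116}{25} \approx 11925.0$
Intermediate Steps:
$w = -11$ ($w = 2 - 13 = -11$)
$b{\left(g \right)} = \left(2 - \frac{2 g}{5}\right) \left(3 + g\right)$ ($b{\left(g \right)} = \left(3 + g\right) \left(2 + \left(g \left(- \frac{1}{5}\right) + g \left(- \frac{1}{5}\right)\right)\right) = \left(3 + g\right) \left(2 - \frac{2 g}{5}\right) = \left(2 - \frac{2 g}{5}\right) \left(3 + g\right)$)
$\left(b{\left(w \right)} + \left(-73 + 15\right)\right)^{2} = \left(\left(6 - \frac{2 \left(-11\right)^{2}}{5} + \frac{4}{5} \left(-11\right)\right) + \left(-73 + 15\right)\right)^{2} = \left(\left(6 - \frac{242}{5} - \frac{44}{5}\right) - 58\right)^{2} = \left(- \frac{256}{5} - 58\right)^{2} = \left(- \frac{546}{5}\right)^{2} = \frac{298116}{25}$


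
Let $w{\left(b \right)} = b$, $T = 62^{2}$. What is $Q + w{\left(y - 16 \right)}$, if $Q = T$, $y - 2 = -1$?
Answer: $3829$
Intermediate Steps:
$y = 1$ ($y = 2 - 1 = 1$)
$T = 3844$
$Q = 3844$
$Q + w{\left(y - 16 \right)} = 3844 + \left(1 - 16\right) = 3844 - 15 = 3829$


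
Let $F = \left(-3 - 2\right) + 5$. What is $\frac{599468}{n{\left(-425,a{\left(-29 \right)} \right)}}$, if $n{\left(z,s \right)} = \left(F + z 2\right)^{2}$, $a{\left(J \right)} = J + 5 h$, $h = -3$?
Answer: $\frac{149867}{180625} \approx 0.82971$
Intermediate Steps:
$F = 0$ ($F = \left(-3 - 2\right) + 5 = -5 + 5 = 0$)
$a{\left(J \right)} = -15 + J$ ($a{\left(J \right)} = J + 5 \left(-3\right) = J - 15 = -15 + J$)
$n{\left(z,s \right)} = 4 z^{2}$ ($n{\left(z,s \right)} = \left(0 + z 2\right)^{2} = \left(0 + 2 z\right)^{2} = \left(2 z\right)^{2} = 4 z^{2}$)
$\frac{599468}{n{\left(-425,a{\left(-29 \right)} \right)}} = \frac{599468}{4 \left(-425\right)^{2}} = \frac{599468}{4 \cdot 180625} = \frac{599468}{722500} = 599468 \cdot \frac{1}{722500} = \frac{149867}{180625}$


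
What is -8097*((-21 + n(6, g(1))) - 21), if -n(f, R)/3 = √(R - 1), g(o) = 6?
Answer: 340074 + 24291*√5 ≈ 3.9439e+5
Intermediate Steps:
n(f, R) = -3*√(-1 + R) (n(f, R) = -3*√(R - 1) = -3*√(-1 + R))
-8097*((-21 + n(6, g(1))) - 21) = -8097*((-21 - 3*√(-1 + 6)) - 21) = -8097*((-21 - 3*√5) - 21) = -8097*(-42 - 3*√5) = 340074 + 24291*√5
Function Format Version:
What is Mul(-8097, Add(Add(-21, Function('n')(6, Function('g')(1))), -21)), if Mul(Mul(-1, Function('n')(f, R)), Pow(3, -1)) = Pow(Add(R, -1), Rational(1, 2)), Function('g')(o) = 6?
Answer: Add(340074, Mul(24291, Pow(5, Rational(1, 2)))) ≈ 3.9439e+5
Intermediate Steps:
Function('n')(f, R) = Mul(-3, Pow(Add(-1, R), Rational(1, 2))) (Function('n')(f, R) = Mul(-3, Pow(Add(R, -1), Rational(1, 2))) = Mul(-3, Pow(Add(-1, R), Rational(1, 2))))
Mul(-8097, Add(Add(-21, Function('n')(6, Function('g')(1))), -21)) = Mul(-8097, Add(Add(-21, Mul(-3, Pow(Add(-1, 6), Rational(1, 2)))), -21)) = Mul(-8097, Add(Add(-21, Mul(-3, Pow(5, Rational(1, 2)))), -21)) = Mul(-8097, Add(-42, Mul(-3, Pow(5, Rational(1, 2))))) = Add(340074, Mul(24291, Pow(5, Rational(1, 2))))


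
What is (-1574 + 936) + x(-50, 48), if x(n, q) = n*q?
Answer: -3038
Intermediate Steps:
(-1574 + 936) + x(-50, 48) = (-1574 + 936) - 50*48 = -638 - 2400 = -3038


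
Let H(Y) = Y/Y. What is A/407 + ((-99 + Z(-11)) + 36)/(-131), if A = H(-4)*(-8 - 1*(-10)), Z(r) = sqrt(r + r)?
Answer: 25903/53317 - I*sqrt(22)/131 ≈ 0.48583 - 0.035805*I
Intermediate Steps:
Z(r) = sqrt(2)*sqrt(r) (Z(r) = sqrt(2*r) = sqrt(2)*sqrt(r))
H(Y) = 1
A = 2 (A = 1*(-8 - 1*(-10)) = 1*(-8 + 10) = 1*2 = 2)
A/407 + ((-99 + Z(-11)) + 36)/(-131) = 2/407 + ((-99 + sqrt(2)*sqrt(-11)) + 36)/(-131) = 2*(1/407) + ((-99 + sqrt(2)*(I*sqrt(11))) + 36)*(-1/131) = 2/407 + ((-99 + I*sqrt(22)) + 36)*(-1/131) = 2/407 + (-63 + I*sqrt(22))*(-1/131) = 2/407 + (63/131 - I*sqrt(22)/131) = 25903/53317 - I*sqrt(22)/131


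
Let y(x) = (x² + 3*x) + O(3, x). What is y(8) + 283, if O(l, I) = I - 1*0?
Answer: 379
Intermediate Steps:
O(l, I) = I (O(l, I) = I + 0 = I)
y(x) = x² + 4*x (y(x) = (x² + 3*x) + x = x² + 4*x)
y(8) + 283 = 8*(4 + 8) + 283 = 8*12 + 283 = 96 + 283 = 379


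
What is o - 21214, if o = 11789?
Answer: -9425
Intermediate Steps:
o - 21214 = 11789 - 21214 = -9425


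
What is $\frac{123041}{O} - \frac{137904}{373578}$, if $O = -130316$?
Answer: $- \frac{10656084727}{8113865108} \approx -1.3133$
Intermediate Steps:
$\frac{123041}{O} - \frac{137904}{373578} = \frac{123041}{-130316} - \frac{137904}{373578} = 123041 \left(- \frac{1}{130316}\right) - \frac{22984}{62263} = - \frac{123041}{130316} - \frac{22984}{62263} = - \frac{10656084727}{8113865108}$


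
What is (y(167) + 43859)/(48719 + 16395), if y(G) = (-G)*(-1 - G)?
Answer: 71915/65114 ≈ 1.1044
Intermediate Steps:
y(G) = -G*(-1 - G)
(y(167) + 43859)/(48719 + 16395) = (167*(1 + 167) + 43859)/(48719 + 16395) = (167*168 + 43859)/65114 = (28056 + 43859)*(1/65114) = 71915*(1/65114) = 71915/65114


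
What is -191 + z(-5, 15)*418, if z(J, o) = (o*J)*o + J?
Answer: -472531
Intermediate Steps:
z(J, o) = J + J*o**2 (z(J, o) = (J*o)*o + J = J*o**2 + J = J + J*o**2)
-191 + z(-5, 15)*418 = -191 - 5*(1 + 15**2)*418 = -191 - 5*(1 + 225)*418 = -191 - 5*226*418 = -191 - 1130*418 = -191 - 472340 = -472531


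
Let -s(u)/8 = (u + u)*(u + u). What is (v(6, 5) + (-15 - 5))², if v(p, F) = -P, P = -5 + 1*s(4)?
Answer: 247009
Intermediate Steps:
s(u) = -32*u² (s(u) = -8*(u + u)*(u + u) = -8*2*u*2*u = -32*u²)
P = -517 (P = -5 + 1*(-32*4²) = -5 + 1*(-32*16) = -5 + 1*(-512) = -5 - 512 = -517)
v(p, F) = 517 (v(p, F) = -1*(-517) = 517)
(v(6, 5) + (-15 - 5))² = (517 + (-15 - 5))² = (517 - 20)² = 497² = 247009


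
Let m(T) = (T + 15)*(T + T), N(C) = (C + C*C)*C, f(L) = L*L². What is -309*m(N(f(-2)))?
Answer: -119882112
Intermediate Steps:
f(L) = L³
N(C) = C*(C + C²) (N(C) = (C + C²)*C = C*(C + C²))
m(T) = 2*T*(15 + T) (m(T) = (15 + T)*(2*T) = 2*T*(15 + T))
-309*m(N(f(-2))) = -618*((-2)³)²*(1 + (-2)³)*(15 + ((-2)³)²*(1 + (-2)³)) = -618*(-8)²*(1 - 8)*(15 + (-8)²*(1 - 8)) = -618*64*(-7)*(15 + 64*(-7)) = -618*(-448)*(15 - 448) = -618*(-448)*(-433) = -309*387968 = -119882112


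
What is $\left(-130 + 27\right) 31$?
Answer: $-3193$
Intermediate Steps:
$\left(-130 + 27\right) 31 = \left(-103\right) 31 = -3193$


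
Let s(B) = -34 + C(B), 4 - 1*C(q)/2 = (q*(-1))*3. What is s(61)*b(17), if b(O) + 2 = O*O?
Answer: 97580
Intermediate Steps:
C(q) = 8 + 6*q (C(q) = 8 - 2*q*(-1)*3 = 8 - 2*(-q)*3 = 8 - (-6)*q = 8 + 6*q)
b(O) = -2 + O² (b(O) = -2 + O*O = -2 + O²)
s(B) = -26 + 6*B (s(B) = -34 + (8 + 6*B) = -26 + 6*B)
s(61)*b(17) = (-26 + 6*61)*(-2 + 17²) = (-26 + 366)*(-2 + 289) = 340*287 = 97580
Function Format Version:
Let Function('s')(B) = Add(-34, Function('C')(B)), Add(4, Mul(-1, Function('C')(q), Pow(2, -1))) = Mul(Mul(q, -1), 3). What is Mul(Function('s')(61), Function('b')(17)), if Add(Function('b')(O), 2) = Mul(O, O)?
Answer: 97580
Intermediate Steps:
Function('C')(q) = Add(8, Mul(6, q)) (Function('C')(q) = Add(8, Mul(-2, Mul(Mul(q, -1), 3))) = Add(8, Mul(-2, Mul(Mul(-1, q), 3))) = Add(8, Mul(-2, Mul(-3, q))) = Add(8, Mul(6, q)))
Function('b')(O) = Add(-2, Pow(O, 2)) (Function('b')(O) = Add(-2, Mul(O, O)) = Add(-2, Pow(O, 2)))
Function('s')(B) = Add(-26, Mul(6, B)) (Function('s')(B) = Add(-34, Add(8, Mul(6, B))) = Add(-26, Mul(6, B)))
Mul(Function('s')(61), Function('b')(17)) = Mul(Add(-26, Mul(6, 61)), Add(-2, Pow(17, 2))) = Mul(Add(-26, 366), Add(-2, 289)) = Mul(340, 287) = 97580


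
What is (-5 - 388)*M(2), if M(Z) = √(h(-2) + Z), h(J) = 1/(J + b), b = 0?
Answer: -393*√6/2 ≈ -481.32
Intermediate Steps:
h(J) = 1/J (h(J) = 1/(J + 0) = 1/J)
M(Z) = √(-½ + Z) (M(Z) = √(1/(-2) + Z) = √(-½ + Z))
(-5 - 388)*M(2) = (-5 - 388)*(√(-2 + 4*2)/2) = -393*√(-2 + 8)/2 = -393*√6/2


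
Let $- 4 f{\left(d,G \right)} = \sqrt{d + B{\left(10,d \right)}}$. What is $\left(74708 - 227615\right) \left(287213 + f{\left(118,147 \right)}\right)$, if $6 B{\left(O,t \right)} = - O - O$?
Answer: $-43916878191 + \frac{50969 \sqrt{258}}{2} \approx -4.3916 \cdot 10^{10}$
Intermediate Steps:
$B{\left(O,t \right)} = - \frac{O}{3}$ ($B{\left(O,t \right)} = \frac{- O - O}{6} = \frac{\left(-2\right) O}{6} = - \frac{O}{3}$)
$f{\left(d,G \right)} = - \frac{\sqrt{- \frac{10}{3} + d}}{4}$ ($f{\left(d,G \right)} = - \frac{\sqrt{d - \frac{10}{3}}}{4} = - \frac{\sqrt{- \frac{10}{3} + d}}{4}$)
$\left(74708 - 227615\right) \left(287213 + f{\left(118,147 \right)}\right) = \left(74708 - 227615\right) \left(287213 - \frac{\sqrt{-30 + 9 \cdot 118}}{12}\right) = - 152907 \left(287213 - \frac{\sqrt{-30 + 1062}}{12}\right) = - 152907 \left(287213 - \frac{\sqrt{1032}}{12}\right) = - 152907 \left(287213 - \frac{2 \sqrt{258}}{12}\right) = - 152907 \left(287213 - \frac{\sqrt{258}}{6}\right) = -43916878191 + \frac{50969 \sqrt{258}}{2}$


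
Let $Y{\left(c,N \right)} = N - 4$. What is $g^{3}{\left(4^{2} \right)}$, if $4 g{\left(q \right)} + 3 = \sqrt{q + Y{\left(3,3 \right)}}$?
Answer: $- \frac{81}{32} + \frac{21 \sqrt{15}}{32} \approx 0.010395$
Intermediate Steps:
$Y{\left(c,N \right)} = -4 + N$
$g{\left(q \right)} = - \frac{3}{4} + \frac{\sqrt{-1 + q}}{4}$ ($g{\left(q \right)} = - \frac{3}{4} + \frac{\sqrt{q + \left(-4 + 3\right)}}{4} = - \frac{3}{4} + \frac{\sqrt{q - 1}}{4} = - \frac{3}{4} + \frac{\sqrt{-1 + q}}{4}$)
$g^{3}{\left(4^{2} \right)} = \left(- \frac{3}{4} + \frac{\sqrt{-1 + 4^{2}}}{4}\right)^{3} = \left(- \frac{3}{4} + \frac{\sqrt{-1 + 16}}{4}\right)^{3} = \left(- \frac{3}{4} + \frac{\sqrt{15}}{4}\right)^{3}$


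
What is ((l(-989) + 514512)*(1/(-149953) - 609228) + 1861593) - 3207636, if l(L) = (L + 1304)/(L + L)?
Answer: -92973362937024912447/296607034 ≈ -3.1346e+11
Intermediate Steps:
l(L) = (1304 + L)/(2*L) (l(L) = (1304 + L)/((2*L)) = (1304 + L)*(1/(2*L)) = (1304 + L)/(2*L))
((l(-989) + 514512)*(1/(-149953) - 609228) + 1861593) - 3207636 = (((½)*(1304 - 989)/(-989) + 514512)*(1/(-149953) - 609228) + 1861593) - 3207636 = (((½)*(-1/989)*315 + 514512)*(-1/149953 - 609228) + 1861593) - 3207636 = ((-315/1978 + 514512)*(-91355566285/149953) + 1861593) - 3207636 = ((1017704421/1978)*(-91355566285/149953) + 1861593) - 3207636 = (-92972963691203045985/296607034 + 1861593) - 3207636 = -92972411529624800823/296607034 - 3207636 = -92973362937024912447/296607034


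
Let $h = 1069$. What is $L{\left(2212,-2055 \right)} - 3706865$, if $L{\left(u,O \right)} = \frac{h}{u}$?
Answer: $- \frac{8199584311}{2212} \approx -3.7069 \cdot 10^{6}$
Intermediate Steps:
$L{\left(u,O \right)} = \frac{1069}{u}$
$L{\left(2212,-2055 \right)} - 3706865 = \frac{1069}{2212} - 3706865 = - \frac{8199584311}{2212}$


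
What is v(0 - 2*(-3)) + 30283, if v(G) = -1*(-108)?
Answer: 30391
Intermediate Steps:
v(G) = 108
v(0 - 2*(-3)) + 30283 = 108 + 30283 = 30391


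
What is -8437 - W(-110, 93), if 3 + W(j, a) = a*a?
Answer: -17083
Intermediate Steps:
W(j, a) = -3 + a² (W(j, a) = -3 + a*a = -3 + a²)
-8437 - W(-110, 93) = -8437 - (-3 + 93²) = -8437 - (-3 + 8649) = -8437 - 1*8646 = -8437 - 8646 = -17083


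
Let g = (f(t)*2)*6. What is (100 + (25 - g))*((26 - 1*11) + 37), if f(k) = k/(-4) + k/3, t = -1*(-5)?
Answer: 6240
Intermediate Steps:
t = 5
f(k) = k/12 (f(k) = k*(-¼) + k*(⅓) = -k/4 + k/3 = k/12)
g = 5 (g = (((1/12)*5)*2)*6 = ((5/12)*2)*6 = (⅚)*6 = 5)
(100 + (25 - g))*((26 - 1*11) + 37) = (100 + (25 - 1*5))*((26 - 1*11) + 37) = (100 + (25 - 5))*((26 - 11) + 37) = (100 + 20)*(15 + 37) = 120*52 = 6240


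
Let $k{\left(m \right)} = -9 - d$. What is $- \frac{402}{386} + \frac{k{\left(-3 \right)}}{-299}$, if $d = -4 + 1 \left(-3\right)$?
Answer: $- \frac{59713}{57707} \approx -1.0348$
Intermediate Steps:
$d = -7$ ($d = -4 - 3 = -7$)
$k{\left(m \right)} = -2$ ($k{\left(m \right)} = -9 - -7 = -9 + 7 = -2$)
$- \frac{402}{386} + \frac{k{\left(-3 \right)}}{-299} = - \frac{402}{386} - \frac{2}{-299} = \left(-402\right) \frac{1}{386} - - \frac{2}{299} = - \frac{201}{193} + \frac{2}{299} = - \frac{59713}{57707}$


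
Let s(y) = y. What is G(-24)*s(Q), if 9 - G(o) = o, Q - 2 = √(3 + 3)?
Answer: 66 + 33*√6 ≈ 146.83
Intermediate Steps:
Q = 2 + √6 (Q = 2 + √(3 + 3) = 2 + √6 ≈ 4.4495)
G(o) = 9 - o
G(-24)*s(Q) = (9 - 1*(-24))*(2 + √6) = (9 + 24)*(2 + √6) = 33*(2 + √6) = 66 + 33*√6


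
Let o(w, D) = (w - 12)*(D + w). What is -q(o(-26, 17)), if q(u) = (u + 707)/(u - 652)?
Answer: 1049/310 ≈ 3.3839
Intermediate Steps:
o(w, D) = (-12 + w)*(D + w)
q(u) = (707 + u)/(-652 + u)
-q(o(-26, 17)) = -(707 + ((-26)² - 12*17 - 12*(-26) + 17*(-26)))/(-652 + ((-26)² - 12*17 - 12*(-26) + 17*(-26))) = -(707 + (676 - 204 + 312 - 442))/(-652 + (676 - 204 + 312 - 442)) = -(707 + 342)/(-652 + 342) = -1049/(-310) = -(-1)*1049/310 = -1*(-1049/310) = 1049/310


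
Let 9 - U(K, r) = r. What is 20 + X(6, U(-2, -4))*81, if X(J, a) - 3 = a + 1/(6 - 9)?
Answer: 1289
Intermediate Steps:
U(K, r) = 9 - r
X(J, a) = 8/3 + a (X(J, a) = 3 + (a + 1/(6 - 9)) = 3 + (a + 1/(-3)) = 3 + (a - ⅓) = 3 + (-⅓ + a) = 8/3 + a)
20 + X(6, U(-2, -4))*81 = 20 + (8/3 + (9 - 1*(-4)))*81 = 20 + (8/3 + (9 + 4))*81 = 20 + (8/3 + 13)*81 = 20 + (47/3)*81 = 20 + 1269 = 1289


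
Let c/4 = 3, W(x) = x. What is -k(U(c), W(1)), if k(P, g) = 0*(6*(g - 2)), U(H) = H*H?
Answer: 0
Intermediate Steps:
c = 12 (c = 4*3 = 12)
U(H) = H²
k(P, g) = 0 (k(P, g) = 0*(6*(-2 + g)) = 0*(-12 + 6*g) = 0)
-k(U(c), W(1)) = -1*0 = 0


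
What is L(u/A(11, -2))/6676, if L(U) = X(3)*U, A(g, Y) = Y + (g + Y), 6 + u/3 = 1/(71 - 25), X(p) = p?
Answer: -2475/2149672 ≈ -0.0011513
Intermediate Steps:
u = -825/46 (u = -18 + 3/(71 - 25) = -18 + 3/46 = -825/46 ≈ -17.935)
A(g, Y) = g + 2*Y (A(g, Y) = Y + (Y + g) = g + 2*Y)
L(U) = 3*U
L(u/A(11, -2))/6676 = (3*(-825/(46*(11 + 2*(-2)))))/6676 = (3*(-825/(46*(11 - 4))))*(1/6676) = (3*(-825/46/7))*(1/6676) = (3*(-825/46*1/7))*(1/6676) = (3*(-825/322))*(1/6676) = -2475/322*1/6676 = -2475/2149672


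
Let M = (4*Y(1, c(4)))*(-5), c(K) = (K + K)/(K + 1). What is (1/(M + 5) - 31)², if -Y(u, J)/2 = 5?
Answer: 40373316/42025 ≈ 960.70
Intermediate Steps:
c(K) = 2*K/(1 + K) (c(K) = (2*K)/(1 + K) = 2*K/(1 + K))
Y(u, J) = -10 (Y(u, J) = -2*5 = -10)
M = 200 (M = (4*(-10))*(-5) = -40*(-5) = 200)
(1/(M + 5) - 31)² = (1/(200 + 5) - 31)² = (1/205 - 31)² = (-6354/205)² = 40373316/42025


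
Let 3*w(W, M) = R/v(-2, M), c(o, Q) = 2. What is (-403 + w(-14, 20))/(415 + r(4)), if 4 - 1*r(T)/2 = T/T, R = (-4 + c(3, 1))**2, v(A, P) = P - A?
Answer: -13297/13893 ≈ -0.95710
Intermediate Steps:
R = 4 (R = (-4 + 2)**2 = (-2)**2 = 4)
w(W, M) = 4/(3*(2 + M)) (w(W, M) = (4/(M - 1*(-2)))/3 = (4/(M + 2))/3 = (4/(2 + M))/3 = 4/(3*(2 + M)))
r(T) = 6 (r(T) = 8 - 2*T/T = 8 - 2*1 = 8 - 2 = 6)
(-403 + w(-14, 20))/(415 + r(4)) = (-403 + 4/(3*(2 + 20)))/(415 + 6) = (-403 + (4/3)/22)/421 = (-403 + (4/3)*(1/22))*(1/421) = (-403 + 2/33)*(1/421) = -13297/33*1/421 = -13297/13893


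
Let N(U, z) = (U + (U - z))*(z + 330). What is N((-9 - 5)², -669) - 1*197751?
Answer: -557430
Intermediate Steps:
N(U, z) = (330 + z)*(-z + 2*U) (N(U, z) = (-z + 2*U)*(330 + z) = (330 + z)*(-z + 2*U))
N((-9 - 5)², -669) - 1*197751 = (-1*(-669)² - 330*(-669) + 660*(-9 - 5)² + 2*(-9 - 5)²*(-669)) - 1*197751 = (-1*447561 + 220770 + 660*(-14)² + 2*(-14)²*(-669)) - 197751 = (-447561 + 220770 + 660*196 + 2*196*(-669)) - 197751 = (-447561 + 220770 + 129360 - 262248) - 197751 = -359679 - 197751 = -557430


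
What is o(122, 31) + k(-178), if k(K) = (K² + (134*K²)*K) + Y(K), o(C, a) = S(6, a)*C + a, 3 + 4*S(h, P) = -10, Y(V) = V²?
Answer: -1511327531/2 ≈ -7.5566e+8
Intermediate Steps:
S(h, P) = -13/4 (S(h, P) = -¾ + (¼)*(-10) = -¾ - 5/2 = -13/4)
o(C, a) = a - 13*C/4 (o(C, a) = -13*C/4 + a = a - 13*C/4)
k(K) = 2*K² + 134*K³ (k(K) = (K² + (134*K²)*K) + K² = (K² + 134*K³) + K² = 2*K² + 134*K³)
o(122, 31) + k(-178) = (31 - 13/4*122) + (-178)²*(2 + 134*(-178)) = (31 - 793/2) + 31684*(2 - 23852) = -731/2 + 31684*(-23850) = -731/2 - 755663400 = -1511327531/2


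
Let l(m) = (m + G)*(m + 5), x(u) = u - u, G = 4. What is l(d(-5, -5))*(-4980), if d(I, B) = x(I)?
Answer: -99600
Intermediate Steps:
x(u) = 0
d(I, B) = 0
l(m) = (4 + m)*(5 + m) (l(m) = (m + 4)*(m + 5) = (4 + m)*(5 + m))
l(d(-5, -5))*(-4980) = (20 + 0² + 9*0)*(-4980) = (20 + 0 + 0)*(-4980) = 20*(-4980) = -99600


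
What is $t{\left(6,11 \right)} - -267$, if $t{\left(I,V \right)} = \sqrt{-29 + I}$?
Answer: $267 + i \sqrt{23} \approx 267.0 + 4.7958 i$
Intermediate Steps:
$t{\left(6,11 \right)} - -267 = \sqrt{-29 + 6} - -267 = \sqrt{-23} + 267 = i \sqrt{23} + 267 = 267 + i \sqrt{23}$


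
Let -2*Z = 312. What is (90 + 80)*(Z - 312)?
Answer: -79560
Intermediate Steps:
Z = -156 (Z = -1/2*312 = -156)
(90 + 80)*(Z - 312) = (90 + 80)*(-156 - 312) = 170*(-468) = -79560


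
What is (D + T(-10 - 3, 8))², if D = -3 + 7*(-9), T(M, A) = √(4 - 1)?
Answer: (66 - √3)² ≈ 4130.4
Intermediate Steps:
T(M, A) = √3
D = -66 (D = -3 - 63 = -66)
(D + T(-10 - 3, 8))² = (-66 + √3)²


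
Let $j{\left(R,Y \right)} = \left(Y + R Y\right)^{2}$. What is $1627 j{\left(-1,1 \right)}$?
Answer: $0$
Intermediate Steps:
$1627 j{\left(-1,1 \right)} = 1627 \cdot 1^{2} \left(1 - 1\right)^{2} = 1627 \cdot 1 \cdot 0^{2} = 1627 \cdot 1 \cdot 0 = 1627 \cdot 0 = 0$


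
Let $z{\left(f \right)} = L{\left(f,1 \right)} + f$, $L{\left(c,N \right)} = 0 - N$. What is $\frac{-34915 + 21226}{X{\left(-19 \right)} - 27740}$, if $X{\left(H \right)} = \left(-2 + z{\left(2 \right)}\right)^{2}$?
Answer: $\frac{13689}{27739} \approx 0.49349$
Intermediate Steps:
$L{\left(c,N \right)} = - N$
$z{\left(f \right)} = -1 + f$ ($z{\left(f \right)} = \left(-1\right) 1 + f = -1 + f$)
$X{\left(H \right)} = 1$ ($X{\left(H \right)} = \left(-2 + \left(-1 + 2\right)\right)^{2} = \left(-2 + 1\right)^{2} = \left(-1\right)^{2} = 1$)
$\frac{-34915 + 21226}{X{\left(-19 \right)} - 27740} = \frac{-34915 + 21226}{1 - 27740} = - \frac{13689}{-27739} = \left(-13689\right) \left(- \frac{1}{27739}\right) = \frac{13689}{27739}$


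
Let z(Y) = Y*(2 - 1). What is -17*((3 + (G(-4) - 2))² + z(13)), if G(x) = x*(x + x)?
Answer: -18734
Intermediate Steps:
G(x) = 2*x² (G(x) = x*(2*x) = 2*x²)
z(Y) = Y (z(Y) = Y*1 = Y)
-17*((3 + (G(-4) - 2))² + z(13)) = -17*((3 + (2*(-4)² - 2))² + 13) = -17*((3 + (2*16 - 2))² + 13) = -17*((3 + (32 - 2))² + 13) = -17*((3 + 30)² + 13) = -17*(33² + 13) = -17*(1089 + 13) = -17*1102 = -18734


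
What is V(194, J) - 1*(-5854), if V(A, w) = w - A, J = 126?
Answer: 5786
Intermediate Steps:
V(194, J) - 1*(-5854) = (126 - 1*194) - 1*(-5854) = (126 - 194) + 5854 = -68 + 5854 = 5786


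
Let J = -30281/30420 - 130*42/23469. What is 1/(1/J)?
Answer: -292252663/237975660 ≈ -1.2281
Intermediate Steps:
J = -292252663/237975660 (J = -30281*1/30420 - 5460*1/23469 = -30281/30420 - 1820/7823 = -292252663/237975660 ≈ -1.2281)
1/(1/J) = 1/(1/(-292252663/237975660)) = 1/(-237975660/292252663) = -292252663/237975660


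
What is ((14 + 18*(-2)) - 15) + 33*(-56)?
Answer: -1885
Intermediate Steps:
((14 + 18*(-2)) - 15) + 33*(-56) = ((14 - 36) - 15) - 1848 = (-22 - 15) - 1848 = -37 - 1848 = -1885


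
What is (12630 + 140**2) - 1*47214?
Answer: -14984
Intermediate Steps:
(12630 + 140**2) - 1*47214 = (12630 + 19600) - 47214 = 32230 - 47214 = -14984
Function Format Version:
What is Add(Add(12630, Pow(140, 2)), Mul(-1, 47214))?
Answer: -14984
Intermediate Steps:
Add(Add(12630, Pow(140, 2)), Mul(-1, 47214)) = Add(Add(12630, 19600), -47214) = Add(32230, -47214) = -14984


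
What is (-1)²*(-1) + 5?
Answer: 4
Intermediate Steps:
(-1)²*(-1) + 5 = 1*(-1) + 5 = -1 + 5 = 4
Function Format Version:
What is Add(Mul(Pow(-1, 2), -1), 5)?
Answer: 4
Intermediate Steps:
Add(Mul(Pow(-1, 2), -1), 5) = Add(Mul(1, -1), 5) = Add(-1, 5) = 4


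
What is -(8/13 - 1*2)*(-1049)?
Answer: -18882/13 ≈ -1452.5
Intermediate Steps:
-(8/13 - 1*2)*(-1049) = -(8*(1/13) - 2)*(-1049) = -(8/13 - 2)*(-1049) = -(-18)*(-1049)/13 = -1*18882/13 = -18882/13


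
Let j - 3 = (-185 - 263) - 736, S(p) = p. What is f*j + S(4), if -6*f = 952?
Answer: 562168/3 ≈ 1.8739e+5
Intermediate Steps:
f = -476/3 (f = -⅙*952 = -476/3 ≈ -158.67)
j = -1181 (j = 3 + ((-185 - 263) - 736) = 3 + (-448 - 736) = 3 - 1184 = -1181)
f*j + S(4) = -476/3*(-1181) + 4 = 562156/3 + 4 = 562168/3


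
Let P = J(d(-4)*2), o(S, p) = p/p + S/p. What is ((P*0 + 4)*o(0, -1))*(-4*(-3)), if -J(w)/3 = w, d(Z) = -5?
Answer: 48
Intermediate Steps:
o(S, p) = 1 + S/p
J(w) = -3*w
P = 30 (P = -(-15)*2 = -3*(-10) = 30)
((P*0 + 4)*o(0, -1))*(-4*(-3)) = ((30*0 + 4)*((0 - 1)/(-1)))*(-4*(-3)) = ((0 + 4)*(-1*(-1)))*12 = (4*1)*12 = 4*12 = 48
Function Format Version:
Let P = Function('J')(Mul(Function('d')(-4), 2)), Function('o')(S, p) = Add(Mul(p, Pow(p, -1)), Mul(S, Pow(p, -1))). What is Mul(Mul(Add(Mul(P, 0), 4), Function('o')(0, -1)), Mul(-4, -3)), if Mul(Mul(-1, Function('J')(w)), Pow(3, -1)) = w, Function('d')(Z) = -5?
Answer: 48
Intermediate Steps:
Function('o')(S, p) = Add(1, Mul(S, Pow(p, -1)))
Function('J')(w) = Mul(-3, w)
P = 30 (P = Mul(-3, Mul(-5, 2)) = Mul(-3, -10) = 30)
Mul(Mul(Add(Mul(P, 0), 4), Function('o')(0, -1)), Mul(-4, -3)) = Mul(Mul(Add(Mul(30, 0), 4), Mul(Pow(-1, -1), Add(0, -1))), Mul(-4, -3)) = Mul(Mul(Add(0, 4), Mul(-1, -1)), 12) = Mul(Mul(4, 1), 12) = Mul(4, 12) = 48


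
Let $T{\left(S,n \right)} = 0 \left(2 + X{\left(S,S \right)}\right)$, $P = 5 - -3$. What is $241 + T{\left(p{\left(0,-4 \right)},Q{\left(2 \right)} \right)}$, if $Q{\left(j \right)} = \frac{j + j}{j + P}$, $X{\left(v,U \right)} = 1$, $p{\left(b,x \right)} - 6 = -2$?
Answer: $241$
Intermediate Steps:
$P = 8$ ($P = 5 + 3 = 8$)
$p{\left(b,x \right)} = 4$ ($p{\left(b,x \right)} = 6 - 2 = 4$)
$Q{\left(j \right)} = \frac{2 j}{8 + j}$ ($Q{\left(j \right)} = \frac{j + j}{j + 8} = \frac{2 j}{8 + j}$)
$T{\left(S,n \right)} = 0$ ($T{\left(S,n \right)} = 0 \left(2 + 1\right) = 0 \cdot 3 = 0$)
$241 + T{\left(p{\left(0,-4 \right)},Q{\left(2 \right)} \right)} = 241 + 0 = 241$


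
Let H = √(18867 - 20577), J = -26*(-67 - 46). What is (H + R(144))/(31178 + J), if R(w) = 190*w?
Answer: 2280/2843 + I*√190/11372 ≈ 0.80197 + 0.0012121*I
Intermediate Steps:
J = 2938 (J = -26*(-113) = 2938)
H = 3*I*√190 (H = √(-1710) = 3*I*√190 ≈ 41.352*I)
(H + R(144))/(31178 + J) = (3*I*√190 + 190*144)/(31178 + 2938) = (3*I*√190 + 27360)/34116 = (27360 + 3*I*√190)*(1/34116) = 2280/2843 + I*√190/11372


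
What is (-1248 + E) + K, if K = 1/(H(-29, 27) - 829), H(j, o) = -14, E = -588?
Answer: -1547749/843 ≈ -1836.0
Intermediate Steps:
K = -1/843 (K = 1/(-14 - 829) = 1/(-843) = -1/843 ≈ -0.0011862)
(-1248 + E) + K = (-1248 - 588) - 1/843 = -1836 - 1/843 = -1547749/843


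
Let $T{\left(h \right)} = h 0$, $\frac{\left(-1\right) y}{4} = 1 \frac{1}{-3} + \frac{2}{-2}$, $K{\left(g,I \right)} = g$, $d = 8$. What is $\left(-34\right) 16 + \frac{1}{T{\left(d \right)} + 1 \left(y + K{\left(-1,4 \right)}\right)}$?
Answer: $- \frac{7069}{13} \approx -543.77$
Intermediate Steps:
$y = \frac{16}{3}$ ($y = - 4 \left(1 \frac{1}{-3} + \frac{2}{-2}\right) = - 4 \left(1 \left(- \frac{1}{3}\right) + 2 \left(- \frac{1}{2}\right)\right) = - 4 \left(- \frac{1}{3} - 1\right) = \left(-4\right) \left(- \frac{4}{3}\right) = \frac{16}{3} \approx 5.3333$)
$T{\left(h \right)} = 0$
$\left(-34\right) 16 + \frac{1}{T{\left(d \right)} + 1 \left(y + K{\left(-1,4 \right)}\right)} = \left(-34\right) 16 + \frac{1}{0 + 1 \left(\frac{16}{3} - 1\right)} = -544 + \frac{1}{0 + 1 \cdot \frac{13}{3}} = -544 + \frac{1}{0 + \frac{13}{3}} = -544 + \frac{1}{\frac{13}{3}} = -544 + \frac{3}{13} = - \frac{7069}{13}$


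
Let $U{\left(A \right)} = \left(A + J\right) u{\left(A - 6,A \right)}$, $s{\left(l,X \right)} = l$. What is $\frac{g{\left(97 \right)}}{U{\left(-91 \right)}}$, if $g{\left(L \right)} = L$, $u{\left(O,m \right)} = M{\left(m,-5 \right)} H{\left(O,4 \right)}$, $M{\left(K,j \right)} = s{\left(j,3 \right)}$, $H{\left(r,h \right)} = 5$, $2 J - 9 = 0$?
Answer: $\frac{194}{4325} \approx 0.044855$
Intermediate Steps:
$J = \frac{9}{2}$ ($J = \frac{9}{2} + \frac{1}{2} \cdot 0 = \frac{9}{2} + 0 = \frac{9}{2} \approx 4.5$)
$M{\left(K,j \right)} = j$
$u{\left(O,m \right)} = -25$ ($u{\left(O,m \right)} = \left(-5\right) 5 = -25$)
$U{\left(A \right)} = - \frac{225}{2} - 25 A$ ($U{\left(A \right)} = \left(A + \frac{9}{2}\right) \left(-25\right) = \left(\frac{9}{2} + A\right) \left(-25\right) = - \frac{225}{2} - 25 A$)
$\frac{g{\left(97 \right)}}{U{\left(-91 \right)}} = \frac{97}{- \frac{225}{2} - -2275} = \frac{97}{- \frac{225}{2} + 2275} = \frac{97}{\frac{4325}{2}} = 97 \cdot \frac{2}{4325} = \frac{194}{4325}$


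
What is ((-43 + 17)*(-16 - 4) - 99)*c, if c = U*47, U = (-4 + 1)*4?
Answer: -237444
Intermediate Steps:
U = -12 (U = -3*4 = -12)
c = -564 (c = -12*47 = -564)
((-43 + 17)*(-16 - 4) - 99)*c = ((-43 + 17)*(-16 - 4) - 99)*(-564) = (-26*(-20) - 99)*(-564) = (520 - 99)*(-564) = 421*(-564) = -237444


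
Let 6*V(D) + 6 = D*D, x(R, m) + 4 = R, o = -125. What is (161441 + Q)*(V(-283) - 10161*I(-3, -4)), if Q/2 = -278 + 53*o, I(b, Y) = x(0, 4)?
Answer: 47825915345/6 ≈ 7.9710e+9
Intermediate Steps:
x(R, m) = -4 + R
I(b, Y) = -4 (I(b, Y) = -4 + 0 = -4)
V(D) = -1 + D**2/6 (V(D) = -1 + (D*D)/6 = -1 + D**2/6)
Q = -13806 (Q = 2*(-278 + 53*(-125)) = 2*(-278 - 6625) = 2*(-6903) = -13806)
(161441 + Q)*(V(-283) - 10161*I(-3, -4)) = (161441 - 13806)*((-1 + (1/6)*(-283)**2) - 10161*(-4)) = 147635*((-1 + (1/6)*80089) + 40644) = 147635*((-1 + 80089/6) + 40644) = 147635*(80083/6 + 40644) = 147635*(323947/6) = 47825915345/6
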